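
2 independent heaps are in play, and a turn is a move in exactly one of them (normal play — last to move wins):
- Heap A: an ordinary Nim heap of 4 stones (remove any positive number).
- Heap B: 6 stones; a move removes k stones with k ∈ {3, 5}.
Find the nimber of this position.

6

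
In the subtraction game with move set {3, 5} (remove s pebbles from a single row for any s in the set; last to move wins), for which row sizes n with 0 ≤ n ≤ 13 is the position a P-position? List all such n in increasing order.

0, 1, 2, 8, 9, 10

Compute g(0), g(1), … for moves {3, 5}:
g(0) = mex{} = 0
g(1) = mex{} = 0
g(2) = mex{} = 0
g(3) = mex{0} = 1
g(4) = mex{0} = 1
g(5) = mex{0} = 1
g(6) = mex{0,1} = 2
g(7) = mex{0,1} = 2
g(8) = mex{1} = 0
g(9) = mex{1,2} = 0
g(10) = mex{1,2} = 0
g(11) = mex{0,2} = 1
g(12) = mex{0,2} = 1
g(13) = mex{0} = 1
The P-positions (g = 0) in 0..13 are 0, 1, 2, 8, 9, 10.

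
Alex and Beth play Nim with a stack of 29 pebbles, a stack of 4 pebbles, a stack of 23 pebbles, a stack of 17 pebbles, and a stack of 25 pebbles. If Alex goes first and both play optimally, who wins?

Nim-sum: 29 ^ 4 ^ 23 ^ 17 ^ 25 = 6.
The nim-sum is 6 ≠ 0, so this is an N-position: the player to move can win; Alex has a winning move.

Alex wins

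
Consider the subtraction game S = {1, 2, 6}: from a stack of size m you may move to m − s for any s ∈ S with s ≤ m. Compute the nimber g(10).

0

Grundy values for subtraction set {1, 2, 6}:
g(0) = mex{} = 0
g(1) = mex{0} = 1
g(2) = mex{0,1} = 2
g(3) = mex{1,2} = 0
g(4) = mex{0,2} = 1
g(5) = mex{0,1} = 2
g(6) = mex{0,1,2} = 3
g(7) = mex{1,2,3} = 0
g(8) = mex{0,2,3} = 1
g(9) = mex{0,1} = 2
g(10) = mex{1,2} = 0
So g(10) = 0.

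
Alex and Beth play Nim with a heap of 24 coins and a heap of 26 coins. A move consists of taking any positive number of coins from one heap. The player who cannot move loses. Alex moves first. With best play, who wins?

In binary:
  11000  (24)
  11010  (26)
  -----
  00010  (2)
The nim-sum is 2 ≠ 0, so this is an N-position: the player to move can win; Alex has a winning move.

Alex wins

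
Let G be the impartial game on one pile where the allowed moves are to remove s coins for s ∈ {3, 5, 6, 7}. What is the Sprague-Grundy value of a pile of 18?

Build the Grundy sequence with g(k) = mex{g(k−s) : s ∈ {3, 5, 6, 7}, s ≤ k}:
k:     0  1  2  3  4  5  6  7  8  9 10 11 12 13 14 15 16 17 18
g(k):  0  0  0  1  1  1  2  2  2  3  0  0  0  1  1  1  2  2  2
So g(18) = 2.

2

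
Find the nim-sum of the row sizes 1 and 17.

Write each in binary and XOR column by column:
  00001  (1)
  10001  (17)
  -----
  10000  (16)

16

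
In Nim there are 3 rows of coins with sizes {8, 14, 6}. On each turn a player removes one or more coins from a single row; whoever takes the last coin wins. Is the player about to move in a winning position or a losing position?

Losing position

Bitwise XOR of the heap sizes:
  1000  (8)
  1110  (14)
  0110  (6)
  ----
  0000  (0)
The nim-sum is 0, so this is a P-position: the player to move is in a losing position under optimal play.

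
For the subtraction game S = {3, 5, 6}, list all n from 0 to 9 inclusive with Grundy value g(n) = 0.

0, 1, 2, 9

Compute g(0), g(1), … for moves {3, 5, 6}:
k:     0  1  2  3  4  5  6  7  8  9
g(k):  0  0  0  1  1  1  2  2  2  0
The P-positions (g = 0) in 0..9 are 0, 1, 2, 9.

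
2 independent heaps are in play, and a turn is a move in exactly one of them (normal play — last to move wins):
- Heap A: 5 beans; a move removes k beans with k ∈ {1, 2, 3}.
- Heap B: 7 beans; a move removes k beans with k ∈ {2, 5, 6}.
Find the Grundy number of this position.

For heap A, compute g(0), g(1), … with moves {1, 2, 3}:
k:     0  1  2  3  4  5
g(k):  0  1  2  3  0  1
So g(5) = 1.
Grundy values for heap B (subtraction set {2, 5, 6}):
g(0) = mex{} = 0
g(1) = mex{} = 0
g(2) = mex{0} = 1
g(3) = mex{0} = 1
g(4) = mex{1} = 0
g(5) = mex{0,1} = 2
g(6) = mex{0} = 1
g(7) = mex{0,1,2} = 3
So g(7) = 3.
By the Sprague-Grundy theorem, the Grundy value of a sum of independent games is the XOR of the component values.
Combined value = 1 ⊕ 3 = 2.

2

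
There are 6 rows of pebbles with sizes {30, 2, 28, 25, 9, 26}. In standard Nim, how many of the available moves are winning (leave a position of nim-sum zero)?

5

Nim-sum: 30 ^ 2 ^ 28 ^ 25 ^ 9 ^ 26 = 10.
The overall nim-sum is X = 10. A row of size p has a winning move iff p XOR X < p (reduce it to p XOR X).
  30: 30 XOR 10 = 20 < 30 — winning move (to 20).
  2: 2 XOR 10 = 8 ≥ 2 — no move.
  28: 28 XOR 10 = 22 < 28 — winning move (to 22).
  25: 25 XOR 10 = 19 < 25 — winning move (to 19).
  9: 9 XOR 10 = 3 < 9 — winning move (to 3).
  26: 26 XOR 10 = 16 < 26 — winning move (to 16).
That gives 5 winning moves.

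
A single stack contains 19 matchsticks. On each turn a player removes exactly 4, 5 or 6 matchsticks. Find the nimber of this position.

Build the Grundy sequence with g(k) = mex{g(k−s) : s ∈ {4, 5, 6}, s ≤ k}:
k:     0  1  2  3  4  5  6  7  8  9 10 11 12 13 14 15 16 17 18 19
g(k):  0  0  0  0  1  1  1  1  2  2  0  0  0  0  1  1  1  1  2  2
So g(19) = 2.

2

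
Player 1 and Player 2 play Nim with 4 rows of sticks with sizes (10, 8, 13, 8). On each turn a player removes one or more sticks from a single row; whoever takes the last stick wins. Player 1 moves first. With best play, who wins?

Bitwise XOR of the heap sizes:
  1010  (10)
  1000  (8)
  1101  (13)
  1000  (8)
  ----
  0111  (7)
The nim-sum is 7 ≠ 0, so this is an N-position: the player to move can win; Player 1 has a winning move.

Player 1 wins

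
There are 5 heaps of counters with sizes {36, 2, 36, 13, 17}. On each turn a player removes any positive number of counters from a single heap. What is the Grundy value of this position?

30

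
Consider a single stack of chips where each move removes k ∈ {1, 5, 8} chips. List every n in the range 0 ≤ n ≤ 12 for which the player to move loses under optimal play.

0, 2, 4, 6

Grundy values for subtraction set {1, 5, 8}:
g(0) = mex{} = 0
g(1) = mex{0} = 1
g(2) = mex{1} = 0
g(3) = mex{0} = 1
g(4) = mex{1} = 0
g(5) = mex{0} = 1
g(6) = mex{1} = 0
g(7) = mex{0} = 1
g(8) = mex{0,1} = 2
g(9) = mex{0,1,2} = 3
g(10) = mex{0,1,3} = 2
g(11) = mex{0,1,2} = 3
g(12) = mex{0,1,3} = 2
The P-positions (g = 0) in 0..12 are 0, 2, 4, 6.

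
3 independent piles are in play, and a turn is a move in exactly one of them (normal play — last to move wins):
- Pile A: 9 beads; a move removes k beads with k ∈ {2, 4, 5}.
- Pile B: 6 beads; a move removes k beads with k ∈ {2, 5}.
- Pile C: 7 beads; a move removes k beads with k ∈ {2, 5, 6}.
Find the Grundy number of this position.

3

Build the Grundy sequence for pile A with g(k) = mex{g(k−s) : s ∈ {2, 4, 5}, s ≤ k}:
k:     0  1  2  3  4  5  6  7  8  9
g(k):  0  0  1  1  2  2  3  0  0  1
So g(9) = 1.
For pile B, compute g(0), g(1), … with moves {2, 5}:
g(0) = mex{} = 0
g(1) = mex{} = 0
g(2) = mex{0} = 1
g(3) = mex{0} = 1
g(4) = mex{1} = 0
g(5) = mex{0,1} = 2
g(6) = mex{0} = 1
So g(6) = 1.
Build the Grundy sequence for pile C with g(k) = mex{g(k−s) : s ∈ {2, 5, 6}, s ≤ k}:
g(0) = mex{} = 0
g(1) = mex{} = 0
g(2) = mex{0} = 1
g(3) = mex{0} = 1
g(4) = mex{1} = 0
g(5) = mex{0,1} = 2
g(6) = mex{0} = 1
g(7) = mex{0,1,2} = 3
So g(7) = 3.
The value of a disjunctive sum is the nim-sum of the parts.
Combined value = 1 XOR 1 XOR 3 = 3.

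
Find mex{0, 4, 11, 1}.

2

The values 0, 1 are all present; 2 is the first non-negative integer missing from the set.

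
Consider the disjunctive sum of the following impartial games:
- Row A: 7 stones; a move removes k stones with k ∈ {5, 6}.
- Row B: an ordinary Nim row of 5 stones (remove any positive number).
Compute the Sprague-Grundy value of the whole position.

4

For row A, compute g(0), g(1), … with moves {5, 6}:
k:     0  1  2  3  4  5  6  7
g(k):  0  0  0  0  0  1  1  1
So g(7) = 1.
Row B is a plain Nim row of size 5, so its Grundy value is 5.
The value of a disjunctive sum is the nim-sum of the parts.
Combined value = 1 ⊕ 5 = 4.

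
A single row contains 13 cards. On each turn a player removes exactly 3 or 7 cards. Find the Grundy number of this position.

1

Grundy values for subtraction set {3, 7}:
k:     0  1  2  3  4  5  6  7  8  9 10 11 12 13
g(k):  0  0  0  1  1  1  0  2  2  1  0  0  0  1
So g(13) = 1.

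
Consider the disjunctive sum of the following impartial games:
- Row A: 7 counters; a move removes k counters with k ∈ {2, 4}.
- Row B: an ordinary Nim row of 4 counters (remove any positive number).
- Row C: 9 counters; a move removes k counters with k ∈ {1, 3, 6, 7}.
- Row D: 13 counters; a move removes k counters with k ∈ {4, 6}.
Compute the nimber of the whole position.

7

Build the Grundy sequence for row A with g(k) = mex{g(k−s) : s ∈ {2, 4}, s ≤ k}:
k:     0  1  2  3  4  5  6  7
g(k):  0  0  1  1  2  2  0  0
So g(7) = 0.
Row B is a plain Nim row of size 4, so its Grundy value is 4.
For row C, compute g(0), g(1), … with moves {1, 3, 6, 7}:
g(0) = mex{} = 0
g(1) = mex{0} = 1
g(2) = mex{1} = 0
g(3) = mex{0} = 1
g(4) = mex{1} = 0
g(5) = mex{0} = 1
g(6) = mex{0,1} = 2
g(7) = mex{0,1,2} = 3
g(8) = mex{0,1,3} = 2
g(9) = mex{0,1,2} = 3
So g(9) = 3.
Build the Grundy sequence for row D with g(k) = mex{g(k−s) : s ∈ {4, 6}, s ≤ k}:
k:     0  1  2  3  4  5  6  7  8  9 10 11 12 13
g(k):  0  0  0  0  1  1  1  1  2  2  0  0  0  0
So g(13) = 0.
The value of a disjunctive sum is the nim-sum of the parts.
Combined value = 0 XOR 4 XOR 3 XOR 0 = 7.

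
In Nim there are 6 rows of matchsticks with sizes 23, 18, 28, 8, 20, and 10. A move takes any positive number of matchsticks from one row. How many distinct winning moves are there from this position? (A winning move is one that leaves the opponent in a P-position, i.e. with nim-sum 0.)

3

Compute the nim-sum pairwise:
23 ^ 18 = 5
5 ^ 28 = 25
25 ^ 8 = 17
17 ^ 20 = 5
5 ^ 10 = 15
The overall nim-sum is X = 15. A row of size p has a winning move iff p XOR X < p (reduce it to p XOR X).
  23: 23 XOR 15 = 24 ≥ 23 — no move.
  18: 18 XOR 15 = 29 ≥ 18 — no move.
  28: 28 XOR 15 = 19 < 28 — winning move (to 19).
  8: 8 XOR 15 = 7 < 8 — winning move (to 7).
  20: 20 XOR 15 = 27 ≥ 20 — no move.
  10: 10 XOR 15 = 5 < 10 — winning move (to 5).
That gives 3 winning moves.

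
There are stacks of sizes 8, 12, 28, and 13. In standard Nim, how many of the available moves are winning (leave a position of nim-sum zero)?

Nim-sum: 8 ⊕ 12 ⊕ 28 ⊕ 13 = 21.
The overall nim-sum is X = 21. A stack of size p has a winning move iff p XOR X < p (reduce it to p XOR X).
  8: 8 XOR 21 = 29 ≥ 8 — no move.
  12: 12 XOR 21 = 25 ≥ 12 — no move.
  28: 28 XOR 21 = 9 < 28 — winning move (to 9).
  13: 13 XOR 21 = 24 ≥ 13 — no move.
That gives 1 winning move.

1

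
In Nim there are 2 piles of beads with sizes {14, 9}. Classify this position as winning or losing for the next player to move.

Nim-sum: 14 ^ 9 = 7.
The nim-sum is 7 ≠ 0, so this is an N-position: the player to move can win.

Winning position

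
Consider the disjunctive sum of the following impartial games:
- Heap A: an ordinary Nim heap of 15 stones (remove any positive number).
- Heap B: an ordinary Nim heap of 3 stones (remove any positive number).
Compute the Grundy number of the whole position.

12

Heap A is a plain Nim heap of size 15, so its Grundy value is 15.
Heap B is a plain Nim heap of size 3, so its Grundy value is 3.
By the Sprague-Grundy theorem, the Grundy value of a sum of independent games is the XOR of the component values.
Combined value = 15 ⊕ 3 = 12.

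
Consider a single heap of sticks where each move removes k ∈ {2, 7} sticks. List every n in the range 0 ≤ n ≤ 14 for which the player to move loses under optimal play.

0, 1, 4, 5, 9, 10, 13, 14

Build the Grundy sequence with g(k) = mex{g(k−s) : s ∈ {2, 7}, s ≤ k}:
g(0) = mex{} = 0
g(1) = mex{} = 0
g(2) = mex{0} = 1
g(3) = mex{0} = 1
g(4) = mex{1} = 0
g(5) = mex{1} = 0
g(6) = mex{0} = 1
g(7) = mex{0} = 1
g(8) = mex{0,1} = 2
g(9) = mex{1} = 0
g(10) = mex{1,2} = 0
g(11) = mex{0} = 1
g(12) = mex{0} = 1
g(13) = mex{1} = 0
g(14) = mex{1} = 0
The P-positions (g = 0) in 0..14 are 0, 1, 4, 5, 9, 10, 13, 14.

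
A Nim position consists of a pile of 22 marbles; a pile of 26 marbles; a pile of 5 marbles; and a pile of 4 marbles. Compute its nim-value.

Nim-sum: 22 ⊕ 26 ⊕ 5 ⊕ 4 = 13.

13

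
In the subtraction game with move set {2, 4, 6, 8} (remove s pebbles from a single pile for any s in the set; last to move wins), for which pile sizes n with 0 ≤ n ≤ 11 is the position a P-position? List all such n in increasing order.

0, 1, 10, 11

Build the Grundy sequence with g(k) = mex{g(k−s) : s ∈ {2, 4, 6, 8}, s ≤ k}:
g(0) = mex{} = 0
g(1) = mex{} = 0
g(2) = mex{0} = 1
g(3) = mex{0} = 1
g(4) = mex{0,1} = 2
g(5) = mex{0,1} = 2
g(6) = mex{0,1,2} = 3
g(7) = mex{0,1,2} = 3
g(8) = mex{0,1,2,3} = 4
g(9) = mex{0,1,2,3} = 4
g(10) = mex{1,2,3,4} = 0
g(11) = mex{1,2,3,4} = 0
The P-positions (g = 0) in 0..11 are 0, 1, 10, 11.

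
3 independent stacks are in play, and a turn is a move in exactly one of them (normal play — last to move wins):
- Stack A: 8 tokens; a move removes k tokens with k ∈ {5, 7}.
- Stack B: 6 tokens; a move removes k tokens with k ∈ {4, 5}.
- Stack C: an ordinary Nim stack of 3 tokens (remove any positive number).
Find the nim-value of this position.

3

For stack A, compute g(0), g(1), … with moves {5, 7}:
k:     0  1  2  3  4  5  6  7  8
g(k):  0  0  0  0  0  1  1  1  1
So g(8) = 1.
For stack B, compute g(0), g(1), … with moves {4, 5}:
k:     0  1  2  3  4  5  6
g(k):  0  0  0  0  1  1  1
So g(6) = 1.
Stack C is a plain Nim stack of size 3, so its Grundy value is 3.
The value of a disjunctive sum is the nim-sum of the parts.
Combined value = 1 XOR 1 XOR 3 = 3.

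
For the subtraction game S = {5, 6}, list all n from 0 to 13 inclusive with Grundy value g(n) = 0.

0, 1, 2, 3, 4, 11, 12, 13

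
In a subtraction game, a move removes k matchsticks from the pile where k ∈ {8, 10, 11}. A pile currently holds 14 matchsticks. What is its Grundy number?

1

Build the Grundy sequence with g(k) = mex{g(k−s) : s ∈ {8, 10, 11}, s ≤ k}:
k:     0  1  2  3  4  5  6  7  8  9 10 11 12 13 14
g(k):  0  0  0  0  0  0  0  0  1  1  1  1  1  1  1
So g(14) = 1.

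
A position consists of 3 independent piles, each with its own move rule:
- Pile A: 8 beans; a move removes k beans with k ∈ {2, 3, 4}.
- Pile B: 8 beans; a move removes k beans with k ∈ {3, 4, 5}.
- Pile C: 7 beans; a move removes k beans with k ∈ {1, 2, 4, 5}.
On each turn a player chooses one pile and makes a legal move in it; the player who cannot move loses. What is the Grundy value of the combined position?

Grundy values for pile A (subtraction set {2, 3, 4}):
k:     0  1  2  3  4  5  6  7  8
g(k):  0  0  1  1  2  2  0  0  1
So g(8) = 1.
For pile B, compute g(0), g(1), … with moves {3, 4, 5}:
k:     0  1  2  3  4  5  6  7  8
g(k):  0  0  0  1  1  1  2  2  0
So g(8) = 0.
Grundy values for pile C (subtraction set {1, 2, 4, 5}):
k:     0  1  2  3  4  5  6  7
g(k):  0  1  2  0  1  2  0  1
So g(7) = 1.
By the Sprague-Grundy theorem, the Grundy value of a sum of independent games is the XOR of the component values.
Combined value = 1 XOR 0 XOR 1 = 0.

0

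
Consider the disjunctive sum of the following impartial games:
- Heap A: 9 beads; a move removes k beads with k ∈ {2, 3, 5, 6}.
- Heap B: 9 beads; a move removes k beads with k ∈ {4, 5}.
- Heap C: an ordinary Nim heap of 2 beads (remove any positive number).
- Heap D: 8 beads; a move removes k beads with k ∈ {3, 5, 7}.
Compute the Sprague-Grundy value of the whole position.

Grundy values for heap A (subtraction set {2, 3, 5, 6}):
g(0) = mex{} = 0
g(1) = mex{} = 0
g(2) = mex{0} = 1
g(3) = mex{0} = 1
g(4) = mex{0,1} = 2
g(5) = mex{0,1} = 2
g(6) = mex{0,1,2} = 3
g(7) = mex{0,1,2} = 3
g(8) = mex{1,2,3} = 0
g(9) = mex{1,2,3} = 0
So g(9) = 0.
Build the Grundy sequence for heap B with g(k) = mex{g(k−s) : s ∈ {4, 5}, s ≤ k}:
g(0) = mex{} = 0
g(1) = mex{} = 0
g(2) = mex{} = 0
g(3) = mex{} = 0
g(4) = mex{0} = 1
g(5) = mex{0} = 1
g(6) = mex{0} = 1
g(7) = mex{0} = 1
g(8) = mex{0,1} = 2
g(9) = mex{1} = 0
So g(9) = 0.
Heap C is a plain Nim heap of size 2, so its Grundy value is 2.
Build the Grundy sequence for heap D with g(k) = mex{g(k−s) : s ∈ {3, 5, 7}, s ≤ k}:
g(0) = mex{} = 0
g(1) = mex{} = 0
g(2) = mex{} = 0
g(3) = mex{0} = 1
g(4) = mex{0} = 1
g(5) = mex{0} = 1
g(6) = mex{0,1} = 2
g(7) = mex{0,1} = 2
g(8) = mex{0,1} = 2
So g(8) = 2.
The value of a disjunctive sum is the nim-sum of the parts.
Combined value = 0 XOR 0 XOR 2 XOR 2 = 0.

0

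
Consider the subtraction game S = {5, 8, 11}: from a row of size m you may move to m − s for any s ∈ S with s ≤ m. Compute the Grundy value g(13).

2

Compute g(0), g(1), … for moves {5, 8, 11}:
k:     0  1  2  3  4  5  6  7  8  9 10 11 12 13
g(k):  0  0  0  0  0  1  1  1  1  1  2  2  2  2
So g(13) = 2.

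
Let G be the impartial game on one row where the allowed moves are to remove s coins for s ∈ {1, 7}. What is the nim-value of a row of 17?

Build the Grundy sequence with g(k) = mex{g(k−s) : s ∈ {1, 7}, s ≤ k}:
k:     0  1  2  3  4  5  6  7  8  9 10 11 12 13 14 15 16 17
g(k):  0  1  0  1  0  1  0  1  0  1  0  1  0  1  0  1  0  1
So g(17) = 1.

1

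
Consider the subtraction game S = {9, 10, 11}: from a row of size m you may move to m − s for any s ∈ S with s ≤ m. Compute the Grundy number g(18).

2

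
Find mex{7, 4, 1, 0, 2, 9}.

3

The values 0, 1, 2 are all present; 3 is the first non-negative integer missing from the set.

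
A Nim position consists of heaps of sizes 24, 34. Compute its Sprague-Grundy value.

58

Nim-sum: 24 ⊕ 34 = 58.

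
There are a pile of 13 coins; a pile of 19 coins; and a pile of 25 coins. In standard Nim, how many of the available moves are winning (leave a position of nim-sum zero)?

1

Compute the nim-sum pairwise:
13 ⊕ 19 = 30
30 ⊕ 25 = 7
The overall nim-sum is X = 7. A pile of size p has a winning move iff p XOR X < p (reduce it to p XOR X).
  13: 13 XOR 7 = 10 < 13 — winning move (to 10).
  19: 19 XOR 7 = 20 ≥ 19 — no move.
  25: 25 XOR 7 = 30 ≥ 25 — no move.
That gives 1 winning move.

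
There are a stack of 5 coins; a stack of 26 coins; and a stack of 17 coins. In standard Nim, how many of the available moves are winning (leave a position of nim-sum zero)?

Write each in binary and XOR column by column:
  00101  (5)
  11010  (26)
  10001  (17)
  -----
  01110  (14)
The overall nim-sum is X = 14. A stack of size p has a winning move iff p XOR X < p (reduce it to p XOR X).
  5: 5 XOR 14 = 11 ≥ 5 — no move.
  26: 26 XOR 14 = 20 < 26 — winning move (to 20).
  17: 17 XOR 14 = 31 ≥ 17 — no move.
That gives 1 winning move.

1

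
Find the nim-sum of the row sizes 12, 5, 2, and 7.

Compute the nim-sum pairwise:
12 ⊕ 5 = 9
9 ⊕ 2 = 11
11 ⊕ 7 = 12

12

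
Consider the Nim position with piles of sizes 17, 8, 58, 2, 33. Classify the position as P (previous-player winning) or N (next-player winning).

P-position

Nim-sum: 17 ^ 8 ^ 58 ^ 2 ^ 33 = 0.
The nim-sum is 0, so this is a P-position: the player to move is in a losing position under optimal play.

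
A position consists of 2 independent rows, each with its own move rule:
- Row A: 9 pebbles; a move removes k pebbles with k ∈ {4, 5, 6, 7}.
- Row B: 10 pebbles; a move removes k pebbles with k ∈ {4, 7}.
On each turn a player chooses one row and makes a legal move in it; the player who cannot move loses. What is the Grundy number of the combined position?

Build the Grundy sequence for row A with g(k) = mex{g(k−s) : s ∈ {4, 5, 6, 7}, s ≤ k}:
g(0) = mex{} = 0
g(1) = mex{} = 0
g(2) = mex{} = 0
g(3) = mex{} = 0
g(4) = mex{0} = 1
g(5) = mex{0} = 1
g(6) = mex{0} = 1
g(7) = mex{0} = 1
g(8) = mex{0,1} = 2
g(9) = mex{0,1} = 2
So g(9) = 2.
Grundy values for row B (subtraction set {4, 7}):
k:     0  1  2  3  4  5  6  7  8  9 10
g(k):  0  0  0  0  1  1  1  1  2  2  2
So g(10) = 2.
By the Sprague-Grundy theorem, the Grundy value of a sum of independent games is the XOR of the component values.
Combined value = 2 XOR 2 = 0.

0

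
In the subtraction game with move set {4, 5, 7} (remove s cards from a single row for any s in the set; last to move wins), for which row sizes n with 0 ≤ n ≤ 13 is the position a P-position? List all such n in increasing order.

Grundy values for subtraction set {4, 5, 7}:
g(0) = mex{} = 0
g(1) = mex{} = 0
g(2) = mex{} = 0
g(3) = mex{} = 0
g(4) = mex{0} = 1
g(5) = mex{0} = 1
g(6) = mex{0} = 1
g(7) = mex{0} = 1
g(8) = mex{0,1} = 2
g(9) = mex{0,1} = 2
g(10) = mex{0,1} = 2
g(11) = mex{1} = 0
g(12) = mex{1,2} = 0
g(13) = mex{1,2} = 0
The P-positions (g = 0) in 0..13 are 0, 1, 2, 3, 11, 12, 13.

0, 1, 2, 3, 11, 12, 13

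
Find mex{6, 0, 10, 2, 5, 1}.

3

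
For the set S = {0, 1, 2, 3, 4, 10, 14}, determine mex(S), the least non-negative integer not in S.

The values 0, 1, 2, 3, 4 are all present; 5 is the first non-negative integer missing from the set.

5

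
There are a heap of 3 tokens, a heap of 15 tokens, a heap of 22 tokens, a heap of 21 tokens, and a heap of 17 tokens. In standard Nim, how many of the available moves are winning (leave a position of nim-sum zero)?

Compute the nim-sum pairwise:
3 ^ 15 = 12
12 ^ 22 = 26
26 ^ 21 = 15
15 ^ 17 = 30
The overall nim-sum is X = 30. A heap of size p has a winning move iff p XOR X < p (reduce it to p XOR X).
  3: 3 XOR 30 = 29 ≥ 3 — no move.
  15: 15 XOR 30 = 17 ≥ 15 — no move.
  22: 22 XOR 30 = 8 < 22 — winning move (to 8).
  21: 21 XOR 30 = 11 < 21 — winning move (to 11).
  17: 17 XOR 30 = 15 < 17 — winning move (to 15).
That gives 3 winning moves.

3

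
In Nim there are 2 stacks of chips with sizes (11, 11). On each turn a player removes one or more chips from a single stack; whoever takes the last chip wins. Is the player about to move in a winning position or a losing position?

Losing position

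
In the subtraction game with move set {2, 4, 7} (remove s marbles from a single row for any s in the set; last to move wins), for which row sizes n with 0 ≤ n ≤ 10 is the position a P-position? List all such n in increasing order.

0, 1, 6, 9

Build the Grundy sequence with g(k) = mex{g(k−s) : s ∈ {2, 4, 7}, s ≤ k}:
g(0) = mex{} = 0
g(1) = mex{} = 0
g(2) = mex{0} = 1
g(3) = mex{0} = 1
g(4) = mex{0,1} = 2
g(5) = mex{0,1} = 2
g(6) = mex{1,2} = 0
g(7) = mex{0,1,2} = 3
g(8) = mex{0,2} = 1
g(9) = mex{1,2,3} = 0
g(10) = mex{0,1} = 2
The P-positions (g = 0) in 0..10 are 0, 1, 6, 9.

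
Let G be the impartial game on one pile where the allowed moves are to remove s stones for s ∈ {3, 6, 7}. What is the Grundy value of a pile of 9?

3

Grundy values for subtraction set {3, 6, 7}:
k:     0  1  2  3  4  5  6  7  8  9
g(k):  0  0  0  1  1  1  2  2  2  3
So g(9) = 3.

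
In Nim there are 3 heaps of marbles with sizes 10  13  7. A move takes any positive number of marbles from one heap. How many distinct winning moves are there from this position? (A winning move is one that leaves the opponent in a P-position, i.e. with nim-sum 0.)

Nim-sum: 10 ⊕ 13 ⊕ 7 = 0.
The nim-sum is already 0, so every move leaves a nonzero nim-sum — there are no winning moves.

0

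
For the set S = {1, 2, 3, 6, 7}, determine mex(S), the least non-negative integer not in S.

0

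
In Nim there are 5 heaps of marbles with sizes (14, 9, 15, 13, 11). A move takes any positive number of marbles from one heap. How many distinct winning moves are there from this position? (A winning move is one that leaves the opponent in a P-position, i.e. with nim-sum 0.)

5

Nim-sum: 14 XOR 9 XOR 15 XOR 13 XOR 11 = 14.
The overall nim-sum is X = 14. A heap of size p has a winning move iff p XOR X < p (reduce it to p XOR X).
  14: 14 XOR 14 = 0 < 14 — winning move (to 0).
  9: 9 XOR 14 = 7 < 9 — winning move (to 7).
  15: 15 XOR 14 = 1 < 15 — winning move (to 1).
  13: 13 XOR 14 = 3 < 13 — winning move (to 3).
  11: 11 XOR 14 = 5 < 11 — winning move (to 5).
That gives 5 winning moves.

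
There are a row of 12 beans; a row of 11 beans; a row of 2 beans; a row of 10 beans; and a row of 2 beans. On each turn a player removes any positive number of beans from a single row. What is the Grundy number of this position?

13

Nim-sum: 12 ⊕ 11 ⊕ 2 ⊕ 10 ⊕ 2 = 13.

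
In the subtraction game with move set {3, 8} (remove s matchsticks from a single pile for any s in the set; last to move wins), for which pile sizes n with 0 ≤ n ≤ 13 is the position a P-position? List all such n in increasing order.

Grundy values for subtraction set {3, 8}:
g(0) = mex{} = 0
g(1) = mex{} = 0
g(2) = mex{} = 0
g(3) = mex{0} = 1
g(4) = mex{0} = 1
g(5) = mex{0} = 1
g(6) = mex{1} = 0
g(7) = mex{1} = 0
g(8) = mex{0,1} = 2
g(9) = mex{0} = 1
g(10) = mex{0} = 1
g(11) = mex{1,2} = 0
g(12) = mex{1} = 0
g(13) = mex{1} = 0
The P-positions (g = 0) in 0..13 are 0, 1, 2, 6, 7, 11, 12, 13.

0, 1, 2, 6, 7, 11, 12, 13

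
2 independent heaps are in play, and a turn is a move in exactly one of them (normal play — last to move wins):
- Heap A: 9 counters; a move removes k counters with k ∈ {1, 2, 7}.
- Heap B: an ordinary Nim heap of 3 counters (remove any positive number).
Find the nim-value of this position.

3

Build the Grundy sequence for heap A with g(k) = mex{g(k−s) : s ∈ {1, 2, 7}, s ≤ k}:
k:     0  1  2  3  4  5  6  7  8  9
g(k):  0  1  2  0  1  2  0  1  2  0
So g(9) = 0.
Heap B is a plain Nim heap of size 3, so its Grundy value is 3.
By the Sprague-Grundy theorem, the Grundy value of a sum of independent games is the XOR of the component values.
Combined value = 0 ⊕ 3 = 3.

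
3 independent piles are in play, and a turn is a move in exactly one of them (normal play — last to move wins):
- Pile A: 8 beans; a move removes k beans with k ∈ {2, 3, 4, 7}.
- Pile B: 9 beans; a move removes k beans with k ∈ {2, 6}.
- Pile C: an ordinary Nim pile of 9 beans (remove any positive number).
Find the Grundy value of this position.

8

Grundy values for pile A (subtraction set {2, 3, 4, 7}):
k:     0  1  2  3  4  5  6  7  8
g(k):  0  0  1  1  2  2  0  3  1
So g(8) = 1.
Build the Grundy sequence for pile B with g(k) = mex{g(k−s) : s ∈ {2, 6}, s ≤ k}:
g(0) = mex{} = 0
g(1) = mex{} = 0
g(2) = mex{0} = 1
g(3) = mex{0} = 1
g(4) = mex{1} = 0
g(5) = mex{1} = 0
g(6) = mex{0} = 1
g(7) = mex{0} = 1
g(8) = mex{1} = 0
g(9) = mex{1} = 0
So g(9) = 0.
Pile C is a plain Nim pile of size 9, so its Grundy value is 9.
The value of a disjunctive sum is the nim-sum of the parts.
Combined value = 1 ⊕ 0 ⊕ 9 = 8.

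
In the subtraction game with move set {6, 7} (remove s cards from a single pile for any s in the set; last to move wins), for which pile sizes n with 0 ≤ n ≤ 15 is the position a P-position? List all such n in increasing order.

0, 1, 2, 3, 4, 5, 13, 14, 15

Compute g(0), g(1), … for moves {6, 7}:
k:     0  1  2  3  4  5  6  7  8  9 10 11 12 13 14 15
g(k):  0  0  0  0  0  0  1  1  1  1  1  1  2  0  0  0
The P-positions (g = 0) in 0..15 are 0, 1, 2, 3, 4, 5, 13, 14, 15.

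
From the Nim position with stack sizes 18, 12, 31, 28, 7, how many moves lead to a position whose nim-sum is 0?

In binary:
  10010  (18)
  01100  (12)
  11111  (31)
  11100  (28)
  00111  (7)
  -----
  11010  (26)
The overall nim-sum is X = 26. A stack of size p has a winning move iff p XOR X < p (reduce it to p XOR X).
  18: 18 XOR 26 = 8 < 18 — winning move (to 8).
  12: 12 XOR 26 = 22 ≥ 12 — no move.
  31: 31 XOR 26 = 5 < 31 — winning move (to 5).
  28: 28 XOR 26 = 6 < 28 — winning move (to 6).
  7: 7 XOR 26 = 29 ≥ 7 — no move.
That gives 3 winning moves.

3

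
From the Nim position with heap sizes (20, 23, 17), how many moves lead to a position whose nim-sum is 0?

3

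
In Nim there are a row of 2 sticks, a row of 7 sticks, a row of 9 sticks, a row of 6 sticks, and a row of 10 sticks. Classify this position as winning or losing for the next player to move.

Losing position

Bitwise XOR of the heap sizes:
  0010  (2)
  0111  (7)
  1001  (9)
  0110  (6)
  1010  (10)
  ----
  0000  (0)
The nim-sum is 0, so this is a P-position: the player to move is in a losing position under optimal play.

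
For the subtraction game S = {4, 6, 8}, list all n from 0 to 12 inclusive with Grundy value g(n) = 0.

0, 1, 2, 3, 12

Compute g(0), g(1), … for moves {4, 6, 8}:
k:     0  1  2  3  4  5  6  7  8  9 10 11 12
g(k):  0  0  0  0  1  1  1  1  2  2  2  2  0
The P-positions (g = 0) in 0..12 are 0, 1, 2, 3, 12.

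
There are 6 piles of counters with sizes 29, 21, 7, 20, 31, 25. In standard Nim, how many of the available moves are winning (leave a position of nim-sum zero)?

5

Bitwise XOR of the heap sizes:
  11101  (29)
  10101  (21)
  00111  (7)
  10100  (20)
  11111  (31)
  11001  (25)
  -----
  11101  (29)
The overall nim-sum is X = 29. A pile of size p has a winning move iff p XOR X < p (reduce it to p XOR X).
  29: 29 XOR 29 = 0 < 29 — winning move (to 0).
  21: 21 XOR 29 = 8 < 21 — winning move (to 8).
  7: 7 XOR 29 = 26 ≥ 7 — no move.
  20: 20 XOR 29 = 9 < 20 — winning move (to 9).
  31: 31 XOR 29 = 2 < 31 — winning move (to 2).
  25: 25 XOR 29 = 4 < 25 — winning move (to 4).
That gives 5 winning moves.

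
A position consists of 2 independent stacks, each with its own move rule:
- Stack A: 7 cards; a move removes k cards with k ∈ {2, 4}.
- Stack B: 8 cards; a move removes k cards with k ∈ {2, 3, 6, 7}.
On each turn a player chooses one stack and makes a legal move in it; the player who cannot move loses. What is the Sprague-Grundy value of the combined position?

2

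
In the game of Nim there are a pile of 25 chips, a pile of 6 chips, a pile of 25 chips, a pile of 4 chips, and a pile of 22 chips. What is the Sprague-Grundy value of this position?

20

Compute the nim-sum pairwise:
25 ^ 6 = 31
31 ^ 25 = 6
6 ^ 4 = 2
2 ^ 22 = 20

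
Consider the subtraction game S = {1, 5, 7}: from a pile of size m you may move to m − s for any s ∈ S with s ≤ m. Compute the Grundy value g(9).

Compute g(0), g(1), … for moves {1, 5, 7}:
k:     0  1  2  3  4  5  6  7  8  9
g(k):  0  1  0  1  0  1  0  1  0  1
So g(9) = 1.

1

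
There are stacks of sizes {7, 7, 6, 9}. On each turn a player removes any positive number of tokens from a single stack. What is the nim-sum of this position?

Nim-sum: 7 ^ 7 ^ 6 ^ 9 = 15.

15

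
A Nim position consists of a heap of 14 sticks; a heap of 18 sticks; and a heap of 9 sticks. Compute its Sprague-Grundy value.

Write each in binary and XOR column by column:
  01110  (14)
  10010  (18)
  01001  (9)
  -----
  10101  (21)

21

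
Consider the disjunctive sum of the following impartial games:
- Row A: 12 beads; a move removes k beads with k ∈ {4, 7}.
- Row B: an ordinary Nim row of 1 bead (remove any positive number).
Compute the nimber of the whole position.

1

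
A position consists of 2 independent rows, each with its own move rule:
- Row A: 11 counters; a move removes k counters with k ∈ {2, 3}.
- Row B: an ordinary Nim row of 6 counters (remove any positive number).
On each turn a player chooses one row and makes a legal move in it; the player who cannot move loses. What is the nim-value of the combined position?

6

Build the Grundy sequence for row A with g(k) = mex{g(k−s) : s ∈ {2, 3}, s ≤ k}:
g(0) = mex{} = 0
g(1) = mex{} = 0
g(2) = mex{0} = 1
g(3) = mex{0} = 1
g(4) = mex{0,1} = 2
g(5) = mex{1} = 0
g(6) = mex{1,2} = 0
g(7) = mex{0,2} = 1
g(8) = mex{0} = 1
g(9) = mex{0,1} = 2
g(10) = mex{1} = 0
g(11) = mex{1,2} = 0
So g(11) = 0.
Row B is a plain Nim row of size 6, so its Grundy value is 6.
By the Sprague-Grundy theorem, the Grundy value of a sum of independent games is the XOR of the component values.
Combined value = 0 XOR 6 = 6.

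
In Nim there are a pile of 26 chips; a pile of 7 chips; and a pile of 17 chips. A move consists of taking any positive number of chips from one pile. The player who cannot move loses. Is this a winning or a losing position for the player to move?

Winning position

Nim-sum: 26 XOR 7 XOR 17 = 12.
The nim-sum is 12 ≠ 0, so this is an N-position: the player to move can win.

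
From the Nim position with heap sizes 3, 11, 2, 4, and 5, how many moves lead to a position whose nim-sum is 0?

Compute the nim-sum pairwise:
3 ⊕ 11 = 8
8 ⊕ 2 = 10
10 ⊕ 4 = 14
14 ⊕ 5 = 11
The overall nim-sum is X = 11. A heap of size p has a winning move iff p XOR X < p (reduce it to p XOR X).
  3: 3 XOR 11 = 8 ≥ 3 — no move.
  11: 11 XOR 11 = 0 < 11 — winning move (to 0).
  2: 2 XOR 11 = 9 ≥ 2 — no move.
  4: 4 XOR 11 = 15 ≥ 4 — no move.
  5: 5 XOR 11 = 14 ≥ 5 — no move.
That gives 1 winning move.

1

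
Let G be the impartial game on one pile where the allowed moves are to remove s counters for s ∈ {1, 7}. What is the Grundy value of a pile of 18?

0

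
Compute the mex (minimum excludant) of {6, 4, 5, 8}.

0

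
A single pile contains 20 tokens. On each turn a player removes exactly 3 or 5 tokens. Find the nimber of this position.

1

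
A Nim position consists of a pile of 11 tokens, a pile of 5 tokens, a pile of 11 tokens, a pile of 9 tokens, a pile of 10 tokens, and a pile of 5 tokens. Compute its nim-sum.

Compute the nim-sum pairwise:
11 ⊕ 5 = 14
14 ⊕ 11 = 5
5 ⊕ 9 = 12
12 ⊕ 10 = 6
6 ⊕ 5 = 3

3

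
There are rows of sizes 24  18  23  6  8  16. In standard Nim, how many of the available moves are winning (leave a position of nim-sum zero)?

3

Write each in binary and XOR column by column:
  11000  (24)
  10010  (18)
  10111  (23)
  00110  (6)
  01000  (8)
  10000  (16)
  -----
  00011  (3)
The overall nim-sum is X = 3. A row of size p has a winning move iff p XOR X < p (reduce it to p XOR X).
  24: 24 XOR 3 = 27 ≥ 24 — no move.
  18: 18 XOR 3 = 17 < 18 — winning move (to 17).
  23: 23 XOR 3 = 20 < 23 — winning move (to 20).
  6: 6 XOR 3 = 5 < 6 — winning move (to 5).
  8: 8 XOR 3 = 11 ≥ 8 — no move.
  16: 16 XOR 3 = 19 ≥ 16 — no move.
That gives 3 winning moves.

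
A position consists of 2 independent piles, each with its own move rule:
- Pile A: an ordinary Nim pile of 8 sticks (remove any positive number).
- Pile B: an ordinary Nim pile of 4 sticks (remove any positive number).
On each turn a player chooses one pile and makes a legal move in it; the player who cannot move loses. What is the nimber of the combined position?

12

Pile A is a plain Nim pile of size 8, so its Grundy value is 8.
Pile B is a plain Nim pile of size 4, so its Grundy value is 4.
By the Sprague-Grundy theorem, the Grundy value of a sum of independent games is the XOR of the component values.
Combined value = 8 ⊕ 4 = 12.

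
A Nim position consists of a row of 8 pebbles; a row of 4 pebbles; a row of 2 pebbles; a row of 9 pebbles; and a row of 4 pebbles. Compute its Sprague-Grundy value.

3

Write each in binary and XOR column by column:
  1000  (8)
  0100  (4)
  0010  (2)
  1001  (9)
  0100  (4)
  ----
  0011  (3)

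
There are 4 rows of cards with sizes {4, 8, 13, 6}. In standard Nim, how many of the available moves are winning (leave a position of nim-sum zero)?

3

Nim-sum: 4 XOR 8 XOR 13 XOR 6 = 7.
The overall nim-sum is X = 7. A row of size p has a winning move iff p XOR X < p (reduce it to p XOR X).
  4: 4 XOR 7 = 3 < 4 — winning move (to 3).
  8: 8 XOR 7 = 15 ≥ 8 — no move.
  13: 13 XOR 7 = 10 < 13 — winning move (to 10).
  6: 6 XOR 7 = 1 < 6 — winning move (to 1).
That gives 3 winning moves.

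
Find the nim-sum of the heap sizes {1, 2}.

3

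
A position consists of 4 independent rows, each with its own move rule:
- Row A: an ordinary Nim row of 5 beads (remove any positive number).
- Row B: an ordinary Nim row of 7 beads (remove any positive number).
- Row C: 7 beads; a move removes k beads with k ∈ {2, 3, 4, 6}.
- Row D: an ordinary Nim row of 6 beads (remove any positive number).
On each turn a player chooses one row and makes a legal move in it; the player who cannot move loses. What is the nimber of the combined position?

Row A is a plain Nim row of size 5, so its Grundy value is 5.
Row B is a plain Nim row of size 7, so its Grundy value is 7.
For row C, compute g(0), g(1), … with moves {2, 3, 4, 6}:
k:     0  1  2  3  4  5  6  7
g(k):  0  0  1  1  2  2  3  3
So g(7) = 3.
Row D is a plain Nim row of size 6, so its Grundy value is 6.
By the Sprague-Grundy theorem, the Grundy value of a sum of independent games is the XOR of the component values.
Combined value = 5 ⊕ 7 ⊕ 3 ⊕ 6 = 7.

7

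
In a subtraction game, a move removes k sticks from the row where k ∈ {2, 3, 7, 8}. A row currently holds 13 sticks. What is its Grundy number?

Grundy values for subtraction set {2, 3, 7, 8}:
g(0) = mex{} = 0
g(1) = mex{} = 0
g(2) = mex{0} = 1
g(3) = mex{0} = 1
g(4) = mex{0,1} = 2
g(5) = mex{1} = 0
g(6) = mex{1,2} = 0
g(7) = mex{0,2} = 1
g(8) = mex{0} = 1
g(9) = mex{0,1} = 2
g(10) = mex{1} = 0
g(11) = mex{1,2} = 0
g(12) = mex{0,2} = 1
g(13) = mex{0} = 1
So g(13) = 1.

1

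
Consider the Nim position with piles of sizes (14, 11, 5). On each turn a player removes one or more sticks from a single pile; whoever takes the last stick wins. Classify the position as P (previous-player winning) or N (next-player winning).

Nim-sum: 14 ^ 11 ^ 5 = 0.
The nim-sum is 0, so this is a P-position: the player to move is in a losing position under optimal play.

P-position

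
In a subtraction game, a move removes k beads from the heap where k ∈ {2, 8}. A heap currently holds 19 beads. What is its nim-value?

2

Compute g(0), g(1), … for moves {2, 8}:
k:     0  1  2  3  4  5  6  7  8  9 10 11 12 13 14 15 16 17 18 19
g(k):  0  0  1  1  0  0  1  1  2  2  0  0  1  1  0  0  1  1  2  2
So g(19) = 2.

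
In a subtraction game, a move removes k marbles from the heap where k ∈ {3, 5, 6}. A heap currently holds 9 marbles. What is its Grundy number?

0

Build the Grundy sequence with g(k) = mex{g(k−s) : s ∈ {3, 5, 6}, s ≤ k}:
g(0) = mex{} = 0
g(1) = mex{} = 0
g(2) = mex{} = 0
g(3) = mex{0} = 1
g(4) = mex{0} = 1
g(5) = mex{0} = 1
g(6) = mex{0,1} = 2
g(7) = mex{0,1} = 2
g(8) = mex{0,1} = 2
g(9) = mex{1,2} = 0
So g(9) = 0.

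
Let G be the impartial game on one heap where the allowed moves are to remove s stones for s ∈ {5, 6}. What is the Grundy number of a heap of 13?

0

Compute g(0), g(1), … for moves {5, 6}:
k:     0  1  2  3  4  5  6  7  8  9 10 11 12 13
g(k):  0  0  0  0  0  1  1  1  1  1  2  0  0  0
So g(13) = 0.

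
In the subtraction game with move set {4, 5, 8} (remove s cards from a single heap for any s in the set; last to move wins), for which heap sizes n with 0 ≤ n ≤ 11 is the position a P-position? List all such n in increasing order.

0, 1, 2, 3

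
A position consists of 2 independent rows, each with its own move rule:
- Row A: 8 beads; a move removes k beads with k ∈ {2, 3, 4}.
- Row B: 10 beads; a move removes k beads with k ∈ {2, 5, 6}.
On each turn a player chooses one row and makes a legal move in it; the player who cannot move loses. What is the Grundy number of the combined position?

0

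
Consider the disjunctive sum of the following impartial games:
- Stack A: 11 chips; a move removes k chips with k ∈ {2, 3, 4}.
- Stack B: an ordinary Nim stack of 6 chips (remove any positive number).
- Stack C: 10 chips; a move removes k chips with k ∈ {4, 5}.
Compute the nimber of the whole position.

4

For stack A, compute g(0), g(1), … with moves {2, 3, 4}:
g(0) = mex{} = 0
g(1) = mex{} = 0
g(2) = mex{0} = 1
g(3) = mex{0} = 1
g(4) = mex{0,1} = 2
g(5) = mex{0,1} = 2
g(6) = mex{1,2} = 0
g(7) = mex{1,2} = 0
g(8) = mex{0,2} = 1
g(9) = mex{0,2} = 1
g(10) = mex{0,1} = 2
g(11) = mex{0,1} = 2
So g(11) = 2.
Stack B is a plain Nim stack of size 6, so its Grundy value is 6.
Build the Grundy sequence for stack C with g(k) = mex{g(k−s) : s ∈ {4, 5}, s ≤ k}:
k:     0  1  2  3  4  5  6  7  8  9 10
g(k):  0  0  0  0  1  1  1  1  2  0  0
So g(10) = 0.
By the Sprague-Grundy theorem, the Grundy value of a sum of independent games is the XOR of the component values.
Combined value = 2 XOR 6 XOR 0 = 4.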